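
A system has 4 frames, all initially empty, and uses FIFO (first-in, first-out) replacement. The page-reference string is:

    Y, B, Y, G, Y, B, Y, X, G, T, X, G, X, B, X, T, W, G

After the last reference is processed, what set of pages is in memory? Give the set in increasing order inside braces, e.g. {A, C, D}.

{G, T, W, X}

Y -> miss, frames (Y)
B -> miss, frames (Y B)
Y -> hit
G -> miss, frames (Y B G)
Y -> hit
B -> hit
Y -> hit
X -> miss, frames (Y B G X)
G -> hit
T -> miss, evict Y, frames (B G X T)
X -> hit
G -> hit
X -> hit
B -> hit
X -> hit
T -> hit
W -> miss, evict B, frames (G X T W)
G -> hit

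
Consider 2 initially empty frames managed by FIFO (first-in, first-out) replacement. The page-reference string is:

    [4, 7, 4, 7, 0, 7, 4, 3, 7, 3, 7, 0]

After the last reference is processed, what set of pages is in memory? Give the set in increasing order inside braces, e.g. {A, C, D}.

4 -> miss, frames {4}
7 -> miss, frames {4,7}
4 -> hit
7 -> hit
0 -> miss, evict 4, frames {7,0}
7 -> hit
4 -> miss, evict 7, frames {0,4}
3 -> miss, evict 0, frames {4,3}
7 -> miss, evict 4, frames {3,7}
3 -> hit
7 -> hit
0 -> miss, evict 3, frames {7,0}

{0, 7}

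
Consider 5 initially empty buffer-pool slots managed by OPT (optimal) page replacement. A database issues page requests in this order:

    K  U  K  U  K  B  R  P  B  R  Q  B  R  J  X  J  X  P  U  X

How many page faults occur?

8

K: fault, frames [K]
U: fault, frames [K, U]
K: hit
U: hit
K: hit
B: fault, frames [K, U, B]
R: fault, frames [K, U, B, R]
P: fault, frames [K, U, B, R, P]
B: hit
R: hit
Q: fault, evict K, frames [U, B, R, P, Q]
B: hit
R: hit
J: fault, evict Q, frames [U, B, R, P, J]
X: fault, evict R, frames [U, B, P, J, X]
J: hit
X: hit
P: hit
U: hit
X: hit
Page faults: 8.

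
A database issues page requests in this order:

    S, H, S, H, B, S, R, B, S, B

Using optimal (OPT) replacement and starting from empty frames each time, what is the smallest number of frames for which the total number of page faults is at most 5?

2

f=1: 10 faults
f=2: 5 faults
f=3: 4 faults
f=4: 4 faults
Smallest f with faults ≤ 5 is 2.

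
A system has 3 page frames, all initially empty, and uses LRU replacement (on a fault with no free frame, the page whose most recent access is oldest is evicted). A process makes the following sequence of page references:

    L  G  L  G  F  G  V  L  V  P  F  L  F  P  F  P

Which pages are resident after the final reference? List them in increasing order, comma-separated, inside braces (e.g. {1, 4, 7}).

L: fault, frames {L}
G: fault, frames {L,G}
L: hit
G: hit
F: fault, frames {L,G,F}
G: hit
V: fault, evict L, frames {F,G,V}
L: fault, evict F, frames {G,V,L}
V: hit
P: fault, evict G, frames {L,V,P}
F: fault, evict L, frames {V,P,F}
L: fault, evict V, frames {P,F,L}
F: hit
P: hit
F: hit
P: hit

{F, L, P}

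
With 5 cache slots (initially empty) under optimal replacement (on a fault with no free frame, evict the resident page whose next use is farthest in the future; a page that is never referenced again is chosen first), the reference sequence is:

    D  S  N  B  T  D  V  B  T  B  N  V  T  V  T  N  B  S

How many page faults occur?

6

D → fault, frames {D}
S → fault, frames {D,S}
N → fault, frames {D,S,N}
B → fault, frames {D,S,N,B}
T → fault, frames {D,S,N,B,T}
D → hit
V → fault, evict D, frames {S,N,B,T,V}
B → hit
T → hit
B → hit
N → hit
V → hit
T → hit
V → hit
T → hit
N → hit
B → hit
S → hit
Page faults: 6.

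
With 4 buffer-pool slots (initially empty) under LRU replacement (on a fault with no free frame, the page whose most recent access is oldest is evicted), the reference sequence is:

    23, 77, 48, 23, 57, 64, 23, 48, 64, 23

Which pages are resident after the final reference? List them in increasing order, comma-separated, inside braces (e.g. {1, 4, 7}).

23: miss, frames {23}
77: miss, frames {23,77}
48: miss, frames {23,77,48}
23: hit
57: miss, frames {77,48,23,57}
64: miss, evict 77, frames {48,23,57,64}
23: hit
48: hit
64: hit
23: hit

{23, 48, 57, 64}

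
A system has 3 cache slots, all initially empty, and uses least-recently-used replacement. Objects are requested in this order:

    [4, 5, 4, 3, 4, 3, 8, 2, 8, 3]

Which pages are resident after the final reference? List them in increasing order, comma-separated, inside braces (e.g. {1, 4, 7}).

4 -> fault, frames (4)
5 -> fault, frames (4 5)
4 -> hit
3 -> fault, frames (5 4 3)
4 -> hit
3 -> hit
8 -> fault, evict 5, frames (4 3 8)
2 -> fault, evict 4, frames (3 8 2)
8 -> hit
3 -> hit

{2, 3, 8}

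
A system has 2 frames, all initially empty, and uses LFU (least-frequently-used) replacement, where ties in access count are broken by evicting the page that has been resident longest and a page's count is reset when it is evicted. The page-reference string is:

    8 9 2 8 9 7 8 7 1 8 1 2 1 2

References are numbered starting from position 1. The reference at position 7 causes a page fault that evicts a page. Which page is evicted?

9

pos 1: 8: fault, frames {8}
pos 2: 9: fault, frames {8,9}
pos 3: 2: fault, evict 8, frames {9,2}
pos 4: 8: fault, evict 9, frames {2,8}
pos 5: 9: fault, evict 2, frames {8,9}
pos 6: 7: fault, evict 8, frames {9,7}
pos 7: 8: fault, evict 9, frames {7,8}
At position 7, page 9 is evicted.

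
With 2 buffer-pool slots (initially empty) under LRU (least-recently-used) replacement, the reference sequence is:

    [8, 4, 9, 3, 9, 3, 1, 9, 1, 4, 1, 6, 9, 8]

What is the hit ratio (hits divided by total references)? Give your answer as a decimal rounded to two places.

0.29

8: fault, frames [8]
4: fault, frames [8, 4]
9: fault, evict 8, frames [4, 9]
3: fault, evict 4, frames [9, 3]
9: hit
3: hit
1: fault, evict 9, frames [3, 1]
9: fault, evict 3, frames [1, 9]
1: hit
4: fault, evict 9, frames [1, 4]
1: hit
6: fault, evict 4, frames [1, 6]
9: fault, evict 1, frames [6, 9]
8: fault, evict 6, frames [9, 8]
Hits: 4 of 14 references → 4/14 = 0.2857.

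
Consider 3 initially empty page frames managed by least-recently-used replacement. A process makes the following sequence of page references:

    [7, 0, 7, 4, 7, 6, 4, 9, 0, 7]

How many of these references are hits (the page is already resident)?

3

7 -> miss, frames [7]
0 -> miss, frames [7, 0]
7 -> hit
4 -> miss, frames [0, 7, 4]
7 -> hit
6 -> miss, evict 0, frames [4, 7, 6]
4 -> hit
9 -> miss, evict 7, frames [6, 4, 9]
0 -> miss, evict 6, frames [4, 9, 0]
7 -> miss, evict 4, frames [9, 0, 7]
Hits: 3.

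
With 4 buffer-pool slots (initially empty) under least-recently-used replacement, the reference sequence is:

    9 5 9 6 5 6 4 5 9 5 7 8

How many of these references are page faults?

9 → fault, frames [9]
5 → fault, frames [9, 5]
9 → hit
6 → fault, frames [5, 9, 6]
5 → hit
6 → hit
4 → fault, frames [9, 5, 6, 4]
5 → hit
9 → hit
5 → hit
7 → fault, evict 6, frames [4, 9, 5, 7]
8 → fault, evict 4, frames [9, 5, 7, 8]
Page faults: 6.

6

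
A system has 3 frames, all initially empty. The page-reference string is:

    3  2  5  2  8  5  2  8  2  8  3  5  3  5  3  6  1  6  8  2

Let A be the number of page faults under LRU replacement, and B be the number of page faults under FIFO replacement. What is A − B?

Under LRU: F F F . F . . . . . F F . . . F F . F F → 10 faults.
Under FIFO: F F F . F . . . . . F . . . . F F . F F → 9 faults.
A − B = 10 − 9 = 1.

1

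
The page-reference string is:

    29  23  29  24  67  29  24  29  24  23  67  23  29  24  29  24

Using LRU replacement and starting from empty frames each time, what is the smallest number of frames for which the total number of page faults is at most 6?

4

f=1: 16 faults
f=2: 10 faults
f=3: 8 faults
f=4: 4 faults
Smallest f with faults ≤ 6 is 4.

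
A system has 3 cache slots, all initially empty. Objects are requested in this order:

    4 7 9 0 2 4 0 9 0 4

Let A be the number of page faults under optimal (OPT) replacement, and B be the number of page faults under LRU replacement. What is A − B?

-1

Under OPT: F F F F F . . F . . → 6 faults.
Under LRU: F F F F F F . F . . → 7 faults.
A − B = 6 − 7 = -1.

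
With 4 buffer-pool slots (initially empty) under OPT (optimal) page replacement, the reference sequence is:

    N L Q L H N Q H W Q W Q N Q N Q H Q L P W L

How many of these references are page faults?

7

N → fault, frames {N}
L → fault, frames {N,L}
Q → fault, frames {N,L,Q}
L → hit
H → fault, frames {N,L,Q,H}
N → hit
Q → hit
H → hit
W → fault, evict L, frames {N,Q,H,W}
Q → hit
W → hit
Q → hit
N → hit
Q → hit
N → hit
Q → hit
H → hit
Q → hit
L → fault, evict H, frames {N,Q,W,L}
P → fault, evict Q, frames {N,W,L,P}
W → hit
L → hit
Page faults: 7.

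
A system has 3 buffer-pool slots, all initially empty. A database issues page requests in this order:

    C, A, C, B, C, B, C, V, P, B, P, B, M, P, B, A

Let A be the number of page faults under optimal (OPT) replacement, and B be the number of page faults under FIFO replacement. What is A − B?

Under OPT: F F . F . . . F F . . . F . . F → 7 faults.
Under FIFO: F F . F . . . F F . . . F . F F → 8 faults.
A − B = 7 − 8 = -1.

-1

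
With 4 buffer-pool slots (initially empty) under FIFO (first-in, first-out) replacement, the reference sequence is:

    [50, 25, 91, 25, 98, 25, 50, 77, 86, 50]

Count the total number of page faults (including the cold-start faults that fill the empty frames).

7

50 -> miss, frames {50}
25 -> miss, frames {50,25}
91 -> miss, frames {50,25,91}
25 -> hit
98 -> miss, frames {50,25,91,98}
25 -> hit
50 -> hit
77 -> miss, evict 50, frames {25,91,98,77}
86 -> miss, evict 25, frames {91,98,77,86}
50 -> miss, evict 91, frames {98,77,86,50}
Page faults: 7.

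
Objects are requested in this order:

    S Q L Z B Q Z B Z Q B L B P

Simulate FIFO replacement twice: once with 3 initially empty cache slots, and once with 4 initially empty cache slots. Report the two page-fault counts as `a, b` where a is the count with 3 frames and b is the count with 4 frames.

3 frames: F F F F F F . . . . . F . F → 8 faults.
4 frames: F F F F F . . . . . . . . F → 6 faults.
6 < 8: adding a frame reduced faults, as is typical.

8, 6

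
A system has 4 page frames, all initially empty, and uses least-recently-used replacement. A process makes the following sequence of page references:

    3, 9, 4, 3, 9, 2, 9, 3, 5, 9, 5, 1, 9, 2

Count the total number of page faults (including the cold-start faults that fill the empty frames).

3: miss, frames [3]
9: miss, frames [3, 9]
4: miss, frames [3, 9, 4]
3: hit
9: hit
2: miss, frames [4, 3, 9, 2]
9: hit
3: hit
5: miss, evict 4, frames [2, 9, 3, 5]
9: hit
5: hit
1: miss, evict 2, frames [3, 9, 5, 1]
9: hit
2: miss, evict 3, frames [5, 1, 9, 2]
Page faults: 7.

7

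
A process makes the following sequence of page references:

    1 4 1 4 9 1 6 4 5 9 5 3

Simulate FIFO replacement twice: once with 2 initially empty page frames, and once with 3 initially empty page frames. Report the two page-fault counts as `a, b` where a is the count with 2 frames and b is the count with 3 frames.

9, 6

2 frames: F F . . F F F F F F . F → 9 faults.
3 frames: F F . . F . F . F . . F → 6 faults.
6 < 9: adding a frame reduced faults, as is typical.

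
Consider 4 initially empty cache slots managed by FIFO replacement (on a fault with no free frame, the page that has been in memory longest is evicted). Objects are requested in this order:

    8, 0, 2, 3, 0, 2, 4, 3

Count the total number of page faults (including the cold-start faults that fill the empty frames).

5

8 -> miss, frames [8]
0 -> miss, frames [8, 0]
2 -> miss, frames [8, 0, 2]
3 -> miss, frames [8, 0, 2, 3]
0 -> hit
2 -> hit
4 -> miss, evict 8, frames [0, 2, 3, 4]
3 -> hit
Page faults: 5.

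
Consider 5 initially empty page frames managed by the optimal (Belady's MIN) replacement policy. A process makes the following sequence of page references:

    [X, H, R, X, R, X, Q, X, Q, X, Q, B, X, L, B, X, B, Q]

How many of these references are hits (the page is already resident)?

12

X → fault, frames [X]
H → fault, frames [X, H]
R → fault, frames [X, H, R]
X → hit
R → hit
X → hit
Q → fault, frames [X, H, R, Q]
X → hit
Q → hit
X → hit
Q → hit
B → fault, frames [X, H, R, Q, B]
X → hit
L → fault, evict R, frames [X, H, Q, B, L]
B → hit
X → hit
B → hit
Q → hit
Hits: 12.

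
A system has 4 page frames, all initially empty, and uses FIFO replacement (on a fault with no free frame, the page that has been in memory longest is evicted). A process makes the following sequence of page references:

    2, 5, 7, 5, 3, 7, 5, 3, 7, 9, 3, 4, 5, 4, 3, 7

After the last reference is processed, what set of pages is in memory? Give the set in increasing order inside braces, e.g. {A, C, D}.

2: fault, frames {2}
5: fault, frames {2,5}
7: fault, frames {2,5,7}
5: hit
3: fault, frames {2,5,7,3}
7: hit
5: hit
3: hit
7: hit
9: fault, evict 2, frames {5,7,3,9}
3: hit
4: fault, evict 5, frames {7,3,9,4}
5: fault, evict 7, frames {3,9,4,5}
4: hit
3: hit
7: fault, evict 3, frames {9,4,5,7}

{4, 5, 7, 9}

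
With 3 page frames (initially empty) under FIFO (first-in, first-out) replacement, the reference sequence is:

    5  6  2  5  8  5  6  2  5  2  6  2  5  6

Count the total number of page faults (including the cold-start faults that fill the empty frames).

5 -> fault, frames {5}
6 -> fault, frames {5,6}
2 -> fault, frames {5,6,2}
5 -> hit
8 -> fault, evict 5, frames {6,2,8}
5 -> fault, evict 6, frames {2,8,5}
6 -> fault, evict 2, frames {8,5,6}
2 -> fault, evict 8, frames {5,6,2}
5 -> hit
2 -> hit
6 -> hit
2 -> hit
5 -> hit
6 -> hit
Page faults: 7.

7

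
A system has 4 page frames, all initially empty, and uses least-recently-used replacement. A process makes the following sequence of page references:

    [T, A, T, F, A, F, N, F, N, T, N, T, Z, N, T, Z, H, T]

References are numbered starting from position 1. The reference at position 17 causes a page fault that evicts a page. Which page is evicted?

pos 1: T: fault, frames {T}
pos 2: A: fault, frames {T,A}
pos 3: T: hit
pos 4: F: fault, frames {A,T,F}
pos 5: A: hit
pos 6: F: hit
pos 7: N: fault, frames {T,A,F,N}
pos 8: F: hit
pos 9: N: hit
pos 10: T: hit
pos 11: N: hit
pos 12: T: hit
pos 13: Z: fault, evict A, frames {F,N,T,Z}
pos 14: N: hit
pos 15: T: hit
pos 16: Z: hit
pos 17: H: fault, evict F, frames {N,T,Z,H}
At position 17, page F is evicted.

F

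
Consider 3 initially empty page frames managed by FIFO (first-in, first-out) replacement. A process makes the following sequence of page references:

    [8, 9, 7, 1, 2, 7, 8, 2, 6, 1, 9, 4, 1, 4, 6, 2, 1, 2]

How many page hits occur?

8 → miss, frames [8]
9 → miss, frames [8, 9]
7 → miss, frames [8, 9, 7]
1 → miss, evict 8, frames [9, 7, 1]
2 → miss, evict 9, frames [7, 1, 2]
7 → hit
8 → miss, evict 7, frames [1, 2, 8]
2 → hit
6 → miss, evict 1, frames [2, 8, 6]
1 → miss, evict 2, frames [8, 6, 1]
9 → miss, evict 8, frames [6, 1, 9]
4 → miss, evict 6, frames [1, 9, 4]
1 → hit
4 → hit
6 → miss, evict 1, frames [9, 4, 6]
2 → miss, evict 9, frames [4, 6, 2]
1 → miss, evict 4, frames [6, 2, 1]
2 → hit
Hits: 5.

5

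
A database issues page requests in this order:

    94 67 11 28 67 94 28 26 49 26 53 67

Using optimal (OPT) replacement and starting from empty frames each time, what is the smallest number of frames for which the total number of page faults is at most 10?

f=1: 12 faults
f=2: 9 faults
f=3: 7 faults
f=4: 7 faults
f=5: 7 faults
f=6: 7 faults
f=7: 7 faults
Smallest f with faults ≤ 10 is 2.

2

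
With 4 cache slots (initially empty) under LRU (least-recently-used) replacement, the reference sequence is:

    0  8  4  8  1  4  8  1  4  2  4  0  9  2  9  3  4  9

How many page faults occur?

9

0: fault, frames (0)
8: fault, frames (0 8)
4: fault, frames (0 8 4)
8: hit
1: fault, frames (0 4 8 1)
4: hit
8: hit
1: hit
4: hit
2: fault, evict 0, frames (8 1 4 2)
4: hit
0: fault, evict 8, frames (1 2 4 0)
9: fault, evict 1, frames (2 4 0 9)
2: hit
9: hit
3: fault, evict 4, frames (0 2 9 3)
4: fault, evict 0, frames (2 9 3 4)
9: hit
Page faults: 9.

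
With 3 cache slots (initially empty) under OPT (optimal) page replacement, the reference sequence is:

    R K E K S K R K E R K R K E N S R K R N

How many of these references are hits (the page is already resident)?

12

R → miss, frames [R]
K → miss, frames [R, K]
E → miss, frames [R, K, E]
K → hit
S → miss, evict E, frames [R, K, S]
K → hit
R → hit
K → hit
E → miss, evict S, frames [R, K, E]
R → hit
K → hit
R → hit
K → hit
E → hit
N → miss, evict E, frames [R, K, N]
S → miss, evict N, frames [R, K, S]
R → hit
K → hit
R → hit
N → miss, evict S, frames [R, K, N]
Hits: 12.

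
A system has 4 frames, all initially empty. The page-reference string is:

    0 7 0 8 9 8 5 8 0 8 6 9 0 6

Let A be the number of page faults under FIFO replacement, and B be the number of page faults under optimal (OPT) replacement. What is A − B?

Under FIFO: F F . F F . F . F . F . . . → 7 faults.
Under OPT: F F . F F . F . . . F . . . → 6 faults.
A − B = 7 − 6 = 1.

1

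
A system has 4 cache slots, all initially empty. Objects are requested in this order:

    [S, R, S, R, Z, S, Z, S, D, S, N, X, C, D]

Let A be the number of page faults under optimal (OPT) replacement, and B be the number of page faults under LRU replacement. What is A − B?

-1

Under OPT: F F . . F . . . F . F F F . → 7 faults.
Under LRU: F F . . F . . . F . F F F F → 8 faults.
A − B = 7 − 8 = -1.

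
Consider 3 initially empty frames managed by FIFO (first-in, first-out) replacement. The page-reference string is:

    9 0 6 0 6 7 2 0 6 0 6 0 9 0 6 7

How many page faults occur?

9

9: fault, frames [9]
0: fault, frames [9, 0]
6: fault, frames [9, 0, 6]
0: hit
6: hit
7: fault, evict 9, frames [0, 6, 7]
2: fault, evict 0, frames [6, 7, 2]
0: fault, evict 6, frames [7, 2, 0]
6: fault, evict 7, frames [2, 0, 6]
0: hit
6: hit
0: hit
9: fault, evict 2, frames [0, 6, 9]
0: hit
6: hit
7: fault, evict 0, frames [6, 9, 7]
Page faults: 9.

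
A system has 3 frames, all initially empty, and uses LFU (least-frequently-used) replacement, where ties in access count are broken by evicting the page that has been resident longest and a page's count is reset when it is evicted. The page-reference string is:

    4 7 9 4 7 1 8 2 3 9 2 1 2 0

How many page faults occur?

12

4 -> fault, frames [4]
7 -> fault, frames [4, 7]
9 -> fault, frames [4, 7, 9]
4 -> hit
7 -> hit
1 -> fault, evict 9, frames [4, 7, 1]
8 -> fault, evict 1, frames [4, 7, 8]
2 -> fault, evict 8, frames [4, 7, 2]
3 -> fault, evict 2, frames [4, 7, 3]
9 -> fault, evict 3, frames [4, 7, 9]
2 -> fault, evict 9, frames [4, 7, 2]
1 -> fault, evict 2, frames [4, 7, 1]
2 -> fault, evict 1, frames [4, 7, 2]
0 -> fault, evict 2, frames [4, 7, 0]
Page faults: 12.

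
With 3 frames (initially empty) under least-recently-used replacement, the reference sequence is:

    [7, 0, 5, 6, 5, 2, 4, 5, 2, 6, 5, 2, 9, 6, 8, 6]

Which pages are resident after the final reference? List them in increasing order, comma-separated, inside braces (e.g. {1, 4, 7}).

7 -> miss, frames [7]
0 -> miss, frames [7, 0]
5 -> miss, frames [7, 0, 5]
6 -> miss, evict 7, frames [0, 5, 6]
5 -> hit
2 -> miss, evict 0, frames [6, 5, 2]
4 -> miss, evict 6, frames [5, 2, 4]
5 -> hit
2 -> hit
6 -> miss, evict 4, frames [5, 2, 6]
5 -> hit
2 -> hit
9 -> miss, evict 6, frames [5, 2, 9]
6 -> miss, evict 5, frames [2, 9, 6]
8 -> miss, evict 2, frames [9, 6, 8]
6 -> hit

{6, 8, 9}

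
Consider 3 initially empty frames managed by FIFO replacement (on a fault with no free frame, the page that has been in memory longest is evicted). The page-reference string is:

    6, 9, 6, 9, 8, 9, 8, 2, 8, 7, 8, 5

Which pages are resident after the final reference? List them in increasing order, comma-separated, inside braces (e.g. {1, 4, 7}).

6: miss, frames (6)
9: miss, frames (6 9)
6: hit
9: hit
8: miss, frames (6 9 8)
9: hit
8: hit
2: miss, evict 6, frames (9 8 2)
8: hit
7: miss, evict 9, frames (8 2 7)
8: hit
5: miss, evict 8, frames (2 7 5)

{2, 5, 7}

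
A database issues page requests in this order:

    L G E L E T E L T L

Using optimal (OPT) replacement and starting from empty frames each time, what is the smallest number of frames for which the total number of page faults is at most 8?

2

f=1: 10 faults
f=2: 5 faults
f=3: 4 faults
f=4: 4 faults
Smallest f with faults ≤ 8 is 2.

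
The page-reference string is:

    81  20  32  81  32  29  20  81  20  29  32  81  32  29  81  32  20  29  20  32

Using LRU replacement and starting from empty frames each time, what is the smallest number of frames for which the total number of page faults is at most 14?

3

f=1: 20 faults
f=2: 16 faults
f=3: 10 faults
f=4: 4 faults
Smallest f with faults ≤ 14 is 3.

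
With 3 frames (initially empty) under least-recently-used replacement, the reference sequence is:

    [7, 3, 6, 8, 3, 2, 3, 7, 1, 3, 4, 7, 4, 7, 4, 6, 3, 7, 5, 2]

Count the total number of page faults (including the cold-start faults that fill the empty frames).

14

7: fault, frames (7)
3: fault, frames (7 3)
6: fault, frames (7 3 6)
8: fault, evict 7, frames (3 6 8)
3: hit
2: fault, evict 6, frames (8 3 2)
3: hit
7: fault, evict 8, frames (2 3 7)
1: fault, evict 2, frames (3 7 1)
3: hit
4: fault, evict 7, frames (1 3 4)
7: fault, evict 1, frames (3 4 7)
4: hit
7: hit
4: hit
6: fault, evict 3, frames (7 4 6)
3: fault, evict 7, frames (4 6 3)
7: fault, evict 4, frames (6 3 7)
5: fault, evict 6, frames (3 7 5)
2: fault, evict 3, frames (7 5 2)
Page faults: 14.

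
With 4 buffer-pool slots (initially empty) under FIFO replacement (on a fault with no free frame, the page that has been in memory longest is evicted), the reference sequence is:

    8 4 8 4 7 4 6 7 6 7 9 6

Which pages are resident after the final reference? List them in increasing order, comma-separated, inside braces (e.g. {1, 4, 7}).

{4, 6, 7, 9}

8 -> miss, frames (8)
4 -> miss, frames (8 4)
8 -> hit
4 -> hit
7 -> miss, frames (8 4 7)
4 -> hit
6 -> miss, frames (8 4 7 6)
7 -> hit
6 -> hit
7 -> hit
9 -> miss, evict 8, frames (4 7 6 9)
6 -> hit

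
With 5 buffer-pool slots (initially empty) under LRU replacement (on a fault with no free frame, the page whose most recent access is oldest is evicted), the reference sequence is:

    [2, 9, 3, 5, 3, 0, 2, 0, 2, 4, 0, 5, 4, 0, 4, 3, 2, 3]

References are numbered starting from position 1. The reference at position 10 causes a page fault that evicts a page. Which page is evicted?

pos 1: 2 -> miss, frames (2)
pos 2: 9 -> miss, frames (2 9)
pos 3: 3 -> miss, frames (2 9 3)
pos 4: 5 -> miss, frames (2 9 3 5)
pos 5: 3 -> hit
pos 6: 0 -> miss, frames (2 9 5 3 0)
pos 7: 2 -> hit
pos 8: 0 -> hit
pos 9: 2 -> hit
pos 10: 4 -> miss, evict 9, frames (5 3 0 2 4)
At position 10, page 9 is evicted.

9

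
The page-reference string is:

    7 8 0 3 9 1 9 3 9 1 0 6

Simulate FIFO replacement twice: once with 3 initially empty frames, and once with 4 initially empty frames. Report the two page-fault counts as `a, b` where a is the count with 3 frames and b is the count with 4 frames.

3 frames: F F F F F F . . . . F F → 8 faults.
4 frames: F F F F F F . . . . . F → 7 faults.
7 < 8: adding a frame reduced faults, as is typical.

8, 7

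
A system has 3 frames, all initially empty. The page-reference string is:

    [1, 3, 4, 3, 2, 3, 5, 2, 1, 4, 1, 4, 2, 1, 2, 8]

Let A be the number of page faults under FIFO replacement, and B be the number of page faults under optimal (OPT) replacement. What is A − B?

Under FIFO: F F F . F . F . F F . . F . . F → 9 faults.
Under OPT: F F F . F . F . . F . . . . . F → 7 faults.
A − B = 9 − 7 = 2.

2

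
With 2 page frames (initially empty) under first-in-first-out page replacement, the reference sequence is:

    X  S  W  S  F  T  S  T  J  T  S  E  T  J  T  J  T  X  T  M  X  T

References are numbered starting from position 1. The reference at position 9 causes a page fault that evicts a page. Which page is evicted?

pos 1: X → fault, frames {X}
pos 2: S → fault, frames {X,S}
pos 3: W → fault, evict X, frames {S,W}
pos 4: S → hit
pos 5: F → fault, evict S, frames {W,F}
pos 6: T → fault, evict W, frames {F,T}
pos 7: S → fault, evict F, frames {T,S}
pos 8: T → hit
pos 9: J → fault, evict T, frames {S,J}
At position 9, page T is evicted.

T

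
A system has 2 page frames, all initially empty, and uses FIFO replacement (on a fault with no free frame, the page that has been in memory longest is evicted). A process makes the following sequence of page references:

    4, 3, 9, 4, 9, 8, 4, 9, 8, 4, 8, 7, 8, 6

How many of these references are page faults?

10

4 → fault, frames {4}
3 → fault, frames {4,3}
9 → fault, evict 4, frames {3,9}
4 → fault, evict 3, frames {9,4}
9 → hit
8 → fault, evict 9, frames {4,8}
4 → hit
9 → fault, evict 4, frames {8,9}
8 → hit
4 → fault, evict 8, frames {9,4}
8 → fault, evict 9, frames {4,8}
7 → fault, evict 4, frames {8,7}
8 → hit
6 → fault, evict 8, frames {7,6}
Page faults: 10.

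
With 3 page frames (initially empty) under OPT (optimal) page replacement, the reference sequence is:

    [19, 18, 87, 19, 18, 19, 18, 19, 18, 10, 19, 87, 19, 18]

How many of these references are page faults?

5

19 -> miss, frames [19]
18 -> miss, frames [19, 18]
87 -> miss, frames [19, 18, 87]
19 -> hit
18 -> hit
19 -> hit
18 -> hit
19 -> hit
18 -> hit
10 -> miss, evict 18, frames [19, 87, 10]
19 -> hit
87 -> hit
19 -> hit
18 -> miss, evict 10, frames [19, 87, 18]
Page faults: 5.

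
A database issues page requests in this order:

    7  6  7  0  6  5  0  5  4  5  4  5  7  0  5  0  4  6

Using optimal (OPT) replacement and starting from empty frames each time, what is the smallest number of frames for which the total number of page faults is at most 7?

f=1: 18 faults
f=2: 9 faults
f=3: 7 faults
f=4: 6 faults
f=5: 5 faults
Smallest f with faults ≤ 7 is 3.

3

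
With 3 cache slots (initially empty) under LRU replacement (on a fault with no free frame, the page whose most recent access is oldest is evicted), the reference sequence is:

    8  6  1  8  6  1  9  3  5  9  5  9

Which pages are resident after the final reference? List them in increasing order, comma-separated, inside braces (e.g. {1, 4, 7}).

{3, 5, 9}

8 → fault, frames (8)
6 → fault, frames (8 6)
1 → fault, frames (8 6 1)
8 → hit
6 → hit
1 → hit
9 → fault, evict 8, frames (6 1 9)
3 → fault, evict 6, frames (1 9 3)
5 → fault, evict 1, frames (9 3 5)
9 → hit
5 → hit
9 → hit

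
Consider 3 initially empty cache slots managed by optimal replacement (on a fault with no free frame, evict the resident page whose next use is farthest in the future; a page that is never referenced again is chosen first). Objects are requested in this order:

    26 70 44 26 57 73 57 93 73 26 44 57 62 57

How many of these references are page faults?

26: fault, frames (26)
70: fault, frames (26 70)
44: fault, frames (26 70 44)
26: hit
57: fault, evict 70, frames (26 44 57)
73: fault, evict 44, frames (26 57 73)
57: hit
93: fault, evict 57, frames (26 73 93)
73: hit
26: hit
44: fault, evict 93, frames (26 73 44)
57: fault, evict 44, frames (26 73 57)
62: fault, evict 73, frames (26 57 62)
57: hit
Page faults: 9.

9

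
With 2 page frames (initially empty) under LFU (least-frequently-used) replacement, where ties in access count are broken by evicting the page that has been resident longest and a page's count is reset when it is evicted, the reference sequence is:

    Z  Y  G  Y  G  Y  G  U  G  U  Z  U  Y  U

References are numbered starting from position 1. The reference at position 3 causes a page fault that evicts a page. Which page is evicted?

pos 1: Z -> fault, frames (Z)
pos 2: Y -> fault, frames (Z Y)
pos 3: G -> fault, evict Z, frames (Y G)
At position 3, page Z is evicted.

Z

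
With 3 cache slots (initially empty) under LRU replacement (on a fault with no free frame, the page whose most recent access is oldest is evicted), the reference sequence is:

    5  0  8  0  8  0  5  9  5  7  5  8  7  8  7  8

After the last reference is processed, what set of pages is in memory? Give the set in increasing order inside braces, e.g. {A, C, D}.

{5, 7, 8}

5: miss, frames [5]
0: miss, frames [5, 0]
8: miss, frames [5, 0, 8]
0: hit
8: hit
0: hit
5: hit
9: miss, evict 8, frames [0, 5, 9]
5: hit
7: miss, evict 0, frames [9, 5, 7]
5: hit
8: miss, evict 9, frames [7, 5, 8]
7: hit
8: hit
7: hit
8: hit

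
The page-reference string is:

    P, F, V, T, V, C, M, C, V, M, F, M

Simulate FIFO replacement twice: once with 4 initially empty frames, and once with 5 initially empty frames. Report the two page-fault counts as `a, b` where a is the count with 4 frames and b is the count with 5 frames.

7, 6

4 frames: F F F F . F F . . . F . → 7 faults.
5 frames: F F F F . F F . . . . . → 6 faults.
6 < 7: adding a frame reduced faults, as is typical.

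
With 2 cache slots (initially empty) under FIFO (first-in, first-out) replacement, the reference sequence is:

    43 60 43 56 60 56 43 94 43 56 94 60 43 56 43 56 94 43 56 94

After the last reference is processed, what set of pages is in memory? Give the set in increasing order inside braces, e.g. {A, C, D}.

{56, 94}

43 → miss, frames [43]
60 → miss, frames [43, 60]
43 → hit
56 → miss, evict 43, frames [60, 56]
60 → hit
56 → hit
43 → miss, evict 60, frames [56, 43]
94 → miss, evict 56, frames [43, 94]
43 → hit
56 → miss, evict 43, frames [94, 56]
94 → hit
60 → miss, evict 94, frames [56, 60]
43 → miss, evict 56, frames [60, 43]
56 → miss, evict 60, frames [43, 56]
43 → hit
56 → hit
94 → miss, evict 43, frames [56, 94]
43 → miss, evict 56, frames [94, 43]
56 → miss, evict 94, frames [43, 56]
94 → miss, evict 43, frames [56, 94]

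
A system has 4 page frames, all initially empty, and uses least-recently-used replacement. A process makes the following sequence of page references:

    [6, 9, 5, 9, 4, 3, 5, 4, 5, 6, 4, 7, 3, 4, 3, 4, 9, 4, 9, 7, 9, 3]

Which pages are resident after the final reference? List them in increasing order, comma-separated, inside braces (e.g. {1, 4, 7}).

{3, 4, 7, 9}

6 → miss, frames [6]
9 → miss, frames [6, 9]
5 → miss, frames [6, 9, 5]
9 → hit
4 → miss, frames [6, 5, 9, 4]
3 → miss, evict 6, frames [5, 9, 4, 3]
5 → hit
4 → hit
5 → hit
6 → miss, evict 9, frames [3, 4, 5, 6]
4 → hit
7 → miss, evict 3, frames [5, 6, 4, 7]
3 → miss, evict 5, frames [6, 4, 7, 3]
4 → hit
3 → hit
4 → hit
9 → miss, evict 6, frames [7, 3, 4, 9]
4 → hit
9 → hit
7 → hit
9 → hit
3 → hit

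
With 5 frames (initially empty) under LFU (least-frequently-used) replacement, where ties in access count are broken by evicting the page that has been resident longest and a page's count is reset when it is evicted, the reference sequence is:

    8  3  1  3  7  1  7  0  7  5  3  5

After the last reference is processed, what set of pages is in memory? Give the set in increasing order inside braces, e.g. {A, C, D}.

8 -> fault, frames {8}
3 -> fault, frames {8,3}
1 -> fault, frames {8,3,1}
3 -> hit
7 -> fault, frames {8,3,1,7}
1 -> hit
7 -> hit
0 -> fault, frames {8,3,1,7,0}
7 -> hit
5 -> fault, evict 8, frames {3,1,7,0,5}
3 -> hit
5 -> hit

{0, 1, 3, 5, 7}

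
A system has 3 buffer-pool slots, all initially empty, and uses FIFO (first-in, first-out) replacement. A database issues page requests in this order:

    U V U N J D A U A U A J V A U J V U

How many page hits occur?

U: miss, frames {U}
V: miss, frames {U,V}
U: hit
N: miss, frames {U,V,N}
J: miss, evict U, frames {V,N,J}
D: miss, evict V, frames {N,J,D}
A: miss, evict N, frames {J,D,A}
U: miss, evict J, frames {D,A,U}
A: hit
U: hit
A: hit
J: miss, evict D, frames {A,U,J}
V: miss, evict A, frames {U,J,V}
A: miss, evict U, frames {J,V,A}
U: miss, evict J, frames {V,A,U}
J: miss, evict V, frames {A,U,J}
V: miss, evict A, frames {U,J,V}
U: hit
Hits: 5.

5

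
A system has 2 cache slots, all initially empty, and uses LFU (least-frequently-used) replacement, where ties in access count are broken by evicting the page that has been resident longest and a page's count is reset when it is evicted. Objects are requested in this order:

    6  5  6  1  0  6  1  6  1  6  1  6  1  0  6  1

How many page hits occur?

6 -> miss, frames [6]
5 -> miss, frames [6, 5]
6 -> hit
1 -> miss, evict 5, frames [6, 1]
0 -> miss, evict 1, frames [6, 0]
6 -> hit
1 -> miss, evict 0, frames [6, 1]
6 -> hit
1 -> hit
6 -> hit
1 -> hit
6 -> hit
1 -> hit
0 -> miss, evict 1, frames [6, 0]
6 -> hit
1 -> miss, evict 0, frames [6, 1]
Hits: 9.

9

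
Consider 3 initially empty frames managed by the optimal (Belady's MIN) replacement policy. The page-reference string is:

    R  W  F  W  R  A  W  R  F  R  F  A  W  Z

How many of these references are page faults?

7

R -> miss, frames (R)
W -> miss, frames (R W)
F -> miss, frames (R W F)
W -> hit
R -> hit
A -> miss, evict F, frames (R W A)
W -> hit
R -> hit
F -> miss, evict W, frames (R A F)
R -> hit
F -> hit
A -> hit
W -> miss, evict F, frames (R A W)
Z -> miss, evict W, frames (R A Z)
Page faults: 7.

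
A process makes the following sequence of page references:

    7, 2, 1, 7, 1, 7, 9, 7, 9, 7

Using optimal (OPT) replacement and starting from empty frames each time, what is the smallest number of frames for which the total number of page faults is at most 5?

2

f=1: 10 faults
f=2: 4 faults
f=3: 4 faults
f=4: 4 faults
Smallest f with faults ≤ 5 is 2.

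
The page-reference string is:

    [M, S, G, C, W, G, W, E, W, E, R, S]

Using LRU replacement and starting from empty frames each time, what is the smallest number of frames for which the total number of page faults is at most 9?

2

f=1: 12 faults
f=2: 9 faults
f=3: 8 faults
f=4: 8 faults
f=5: 8 faults
f=6: 7 faults
f=7: 7 faults
Smallest f with faults ≤ 9 is 2.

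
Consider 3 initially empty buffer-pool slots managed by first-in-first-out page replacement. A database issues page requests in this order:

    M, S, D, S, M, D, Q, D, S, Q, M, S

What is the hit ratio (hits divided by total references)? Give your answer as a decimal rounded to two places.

M -> miss, frames [M]
S -> miss, frames [M, S]
D -> miss, frames [M, S, D]
S -> hit
M -> hit
D -> hit
Q -> miss, evict M, frames [S, D, Q]
D -> hit
S -> hit
Q -> hit
M -> miss, evict S, frames [D, Q, M]
S -> miss, evict D, frames [Q, M, S]
Hits: 6 of 12 references → 6/12 = 0.5000.

0.50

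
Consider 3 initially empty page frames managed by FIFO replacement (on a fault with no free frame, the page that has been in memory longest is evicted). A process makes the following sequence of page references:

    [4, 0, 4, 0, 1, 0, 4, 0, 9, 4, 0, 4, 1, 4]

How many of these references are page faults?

4 → miss, frames {4}
0 → miss, frames {4,0}
4 → hit
0 → hit
1 → miss, frames {4,0,1}
0 → hit
4 → hit
0 → hit
9 → miss, evict 4, frames {0,1,9}
4 → miss, evict 0, frames {1,9,4}
0 → miss, evict 1, frames {9,4,0}
4 → hit
1 → miss, evict 9, frames {4,0,1}
4 → hit
Page faults: 7.

7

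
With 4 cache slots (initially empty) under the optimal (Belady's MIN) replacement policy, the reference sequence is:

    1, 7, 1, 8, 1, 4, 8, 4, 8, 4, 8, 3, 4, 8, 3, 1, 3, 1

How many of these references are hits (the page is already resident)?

1 → fault, frames [1]
7 → fault, frames [1, 7]
1 → hit
8 → fault, frames [1, 7, 8]
1 → hit
4 → fault, frames [1, 7, 8, 4]
8 → hit
4 → hit
8 → hit
4 → hit
8 → hit
3 → fault, evict 7, frames [1, 8, 4, 3]
4 → hit
8 → hit
3 → hit
1 → hit
3 → hit
1 → hit
Hits: 13.

13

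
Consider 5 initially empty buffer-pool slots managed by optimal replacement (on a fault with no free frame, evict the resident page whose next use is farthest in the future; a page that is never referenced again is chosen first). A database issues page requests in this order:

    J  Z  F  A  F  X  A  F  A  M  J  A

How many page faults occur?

J: miss, frames [J]
Z: miss, frames [J, Z]
F: miss, frames [J, Z, F]
A: miss, frames [J, Z, F, A]
F: hit
X: miss, frames [J, Z, F, A, X]
A: hit
F: hit
A: hit
M: miss, evict X, frames [J, Z, F, A, M]
J: hit
A: hit
Page faults: 6.

6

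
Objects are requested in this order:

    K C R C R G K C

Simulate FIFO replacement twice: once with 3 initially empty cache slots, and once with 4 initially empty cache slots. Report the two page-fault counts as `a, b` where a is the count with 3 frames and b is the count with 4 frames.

6, 4

3 frames: F F F . . F F F → 6 faults.
4 frames: F F F . . F . . → 4 faults.
4 < 6: adding a frame reduced faults, as is typical.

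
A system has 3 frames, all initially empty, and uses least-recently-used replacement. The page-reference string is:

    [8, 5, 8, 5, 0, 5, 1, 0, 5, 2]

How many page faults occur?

5

8 → miss, frames [8]
5 → miss, frames [8, 5]
8 → hit
5 → hit
0 → miss, frames [8, 5, 0]
5 → hit
1 → miss, evict 8, frames [0, 5, 1]
0 → hit
5 → hit
2 → miss, evict 1, frames [0, 5, 2]
Page faults: 5.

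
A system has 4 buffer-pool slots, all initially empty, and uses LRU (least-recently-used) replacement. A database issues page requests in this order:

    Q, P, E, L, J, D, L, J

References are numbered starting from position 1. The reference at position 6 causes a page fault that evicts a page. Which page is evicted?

pos 1: Q -> fault, frames {Q}
pos 2: P -> fault, frames {Q,P}
pos 3: E -> fault, frames {Q,P,E}
pos 4: L -> fault, frames {Q,P,E,L}
pos 5: J -> fault, evict Q, frames {P,E,L,J}
pos 6: D -> fault, evict P, frames {E,L,J,D}
At position 6, page P is evicted.

P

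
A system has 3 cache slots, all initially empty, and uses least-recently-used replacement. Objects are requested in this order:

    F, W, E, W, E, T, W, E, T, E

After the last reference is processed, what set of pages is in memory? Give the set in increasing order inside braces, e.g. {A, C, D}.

{E, T, W}

F -> fault, frames {F}
W -> fault, frames {F,W}
E -> fault, frames {F,W,E}
W -> hit
E -> hit
T -> fault, evict F, frames {W,E,T}
W -> hit
E -> hit
T -> hit
E -> hit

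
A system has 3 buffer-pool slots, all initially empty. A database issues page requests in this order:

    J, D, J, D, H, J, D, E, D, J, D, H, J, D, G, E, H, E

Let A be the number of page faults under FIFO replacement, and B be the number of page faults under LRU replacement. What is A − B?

Under FIFO: F F . . F . . F . F F F . . F F . . → 9 faults.
Under LRU: F F . . F . . F . . . F . . F F F . → 8 faults.
A − B = 9 − 8 = 1.

1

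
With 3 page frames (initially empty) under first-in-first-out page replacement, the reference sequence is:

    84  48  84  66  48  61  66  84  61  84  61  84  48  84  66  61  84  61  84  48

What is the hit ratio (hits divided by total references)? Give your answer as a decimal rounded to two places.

84 -> fault, frames (84)
48 -> fault, frames (84 48)
84 -> hit
66 -> fault, frames (84 48 66)
48 -> hit
61 -> fault, evict 84, frames (48 66 61)
66 -> hit
84 -> fault, evict 48, frames (66 61 84)
61 -> hit
84 -> hit
61 -> hit
84 -> hit
48 -> fault, evict 66, frames (61 84 48)
84 -> hit
66 -> fault, evict 61, frames (84 48 66)
61 -> fault, evict 84, frames (48 66 61)
84 -> fault, evict 48, frames (66 61 84)
61 -> hit
84 -> hit
48 -> fault, evict 66, frames (61 84 48)
Hits: 10 of 20 references → 10/20 = 0.5000.

0.50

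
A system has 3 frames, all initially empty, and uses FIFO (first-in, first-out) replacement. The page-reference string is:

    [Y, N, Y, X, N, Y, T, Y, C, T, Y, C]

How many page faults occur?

6

Y → fault, frames {Y}
N → fault, frames {Y,N}
Y → hit
X → fault, frames {Y,N,X}
N → hit
Y → hit
T → fault, evict Y, frames {N,X,T}
Y → fault, evict N, frames {X,T,Y}
C → fault, evict X, frames {T,Y,C}
T → hit
Y → hit
C → hit
Page faults: 6.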